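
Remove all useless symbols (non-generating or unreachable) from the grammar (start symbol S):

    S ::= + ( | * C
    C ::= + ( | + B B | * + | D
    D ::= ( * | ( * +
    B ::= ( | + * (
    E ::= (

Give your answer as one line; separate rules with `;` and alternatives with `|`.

Generating nonterminals: {B, C, D, E, S}.
Reachable from S after that: {B, C, D, S}.
Removed useless symbols: {E} and every production mentioning them.

S ::= + ( | * C; C ::= + ( | + B B | * + | D; D ::= ( * | ( * +; B ::= ( | + * (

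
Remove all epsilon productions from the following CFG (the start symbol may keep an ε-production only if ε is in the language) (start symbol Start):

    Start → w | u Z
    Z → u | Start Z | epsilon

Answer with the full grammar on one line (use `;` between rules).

Start → w | u Z | u; Z → u | Start Z | Start

The nullable symbols are {Z}.
ε ∉ L(G), so no ε-production is kept.
Expand every rule over subsets of its nullable positions: Start → u Z gives u Z | u. Z → Start Z gives Start Z | Start.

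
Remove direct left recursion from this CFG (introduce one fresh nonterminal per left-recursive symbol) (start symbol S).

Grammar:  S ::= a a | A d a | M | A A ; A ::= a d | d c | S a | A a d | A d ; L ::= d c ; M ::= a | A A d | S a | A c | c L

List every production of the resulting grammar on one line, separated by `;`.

S ::= a a | A d a | M | A A; A ::= a d A' | d c A' | S a A'; L ::= d c; M ::= a | A A d | S a | A c | c L; A' ::= a d A' | d A' | ε

Directly left-recursive nonterminal: A.
For A: α = {a d, d}, β = {a d, d c, S a}. Rewrite as A → β A' and A' → α A' | ε.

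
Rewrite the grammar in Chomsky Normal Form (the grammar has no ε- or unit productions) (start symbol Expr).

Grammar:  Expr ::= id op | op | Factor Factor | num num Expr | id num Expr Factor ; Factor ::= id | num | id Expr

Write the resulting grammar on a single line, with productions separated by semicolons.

Introduce a nonterminal for each terminal appearing in a rule of length ≥ 2: X1 → id, X2 → op, X3 → num.
Binarize each right-hand side of length ≥ 3 by chaining fresh nonterminals (Y1, Y2, …): affected rules were Expr → X3 X3 Expr; Expr → X1 X3 Expr Factor.

Expr ::= X1 X2 | op | Factor Factor | X3 Y1 | X1 Y2; Factor ::= id | num | X1 Expr; X1 ::= id; X2 ::= op; X3 ::= num; Y1 ::= X3 Expr; Y2 ::= X3 Y3; Y3 ::= Expr Factor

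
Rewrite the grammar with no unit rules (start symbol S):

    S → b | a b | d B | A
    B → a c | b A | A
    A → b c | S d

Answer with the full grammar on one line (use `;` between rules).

S → b | a b | d B | b c | S d; B → a c | b A | b c | S d; A → b c | S d

Unit pairs: B ⇒* {A}; S ⇒* {A}.
Replace each nonterminal's rules with the union of the non-unit rules of every nonterminal it unit-derives.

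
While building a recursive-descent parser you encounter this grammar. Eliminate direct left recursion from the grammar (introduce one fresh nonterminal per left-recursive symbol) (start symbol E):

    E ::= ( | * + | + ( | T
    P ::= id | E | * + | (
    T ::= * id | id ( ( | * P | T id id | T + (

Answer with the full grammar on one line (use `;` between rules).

T is directly left-recursive.
For T: α = {id id, + (}, β = {* id, id ( (, * P}. Rewrite as T → β T' and T' → α T' | ε.

E ::= ( | * + | + ( | T; P ::= id | E | * + | (; T ::= * id T' | id ( ( T' | * P T'; T' ::= id id T' | + ( T' | eps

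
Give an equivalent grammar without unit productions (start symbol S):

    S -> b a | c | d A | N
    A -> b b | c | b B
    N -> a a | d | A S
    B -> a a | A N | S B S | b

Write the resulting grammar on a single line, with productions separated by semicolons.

S -> b a | c | d A | a a | d | A S; A -> b b | c | b B; N -> a a | d | A S; B -> a a | A N | S B S | b

Unit pairs: S ⇒* {N}.
For every A with A ⇒* B via unit rules, add B's non-unit alternatives to A; then delete every rule of the form X → Y.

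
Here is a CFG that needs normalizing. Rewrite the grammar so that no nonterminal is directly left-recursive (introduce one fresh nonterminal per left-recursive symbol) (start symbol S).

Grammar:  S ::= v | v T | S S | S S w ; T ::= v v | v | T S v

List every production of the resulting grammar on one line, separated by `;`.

S ::= v S' | v T S'; T ::= v v T' | v T'; S' ::= S S' | S w S' | ε; T' ::= S v T' | ε

Left recursion appears on S, T.
For S: α = {S, S w}, β = {v, v T}. Rewrite as S → β S' and S' → α S' | ε.
For T: α = {S v}, β = {v v, v}. Rewrite as T → β T' and T' → α T' | ε.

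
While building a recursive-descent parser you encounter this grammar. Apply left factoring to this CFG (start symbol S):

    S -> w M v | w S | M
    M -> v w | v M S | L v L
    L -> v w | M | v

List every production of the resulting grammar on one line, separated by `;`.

S has alternatives sharing prefix 'w': factor to S → w S' with S' → M v | S.
M has alternatives sharing prefix 'v': factor to M → v M' with M' → w | M S.
L has alternatives sharing prefix 'v': factor to L → v L' with L' → w | ε.

S -> M | w S'; M -> L v L | v M'; L -> M | v L'; S' -> M v | S; M' -> w | M S; L' -> w | ε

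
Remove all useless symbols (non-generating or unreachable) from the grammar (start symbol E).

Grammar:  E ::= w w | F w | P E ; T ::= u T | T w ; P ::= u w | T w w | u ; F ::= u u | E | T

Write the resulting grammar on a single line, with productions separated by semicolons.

Generating nonterminals: {E, F, P}.
Reachable from E after that: {E, F, P}.
Removed useless symbols: {T} and every production mentioning them.

E ::= w w | F w | P E; P ::= u w | u; F ::= u u | E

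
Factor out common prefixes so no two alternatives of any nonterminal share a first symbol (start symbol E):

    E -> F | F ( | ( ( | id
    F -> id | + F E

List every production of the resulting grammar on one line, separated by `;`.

E -> ( ( | id | F E'; F -> id | + F E; E' -> ε | (

E has alternatives sharing prefix 'F': factor to E → F E' with E' → ε | (.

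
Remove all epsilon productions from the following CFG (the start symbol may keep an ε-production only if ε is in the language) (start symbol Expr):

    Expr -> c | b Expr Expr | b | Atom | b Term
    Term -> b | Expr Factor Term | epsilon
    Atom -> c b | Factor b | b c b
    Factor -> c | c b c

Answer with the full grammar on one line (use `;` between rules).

Expr -> c | b Expr Expr | b | Atom | b Term; Term -> b | Expr Factor Term | Expr Factor; Atom -> c b | Factor b | b c b; Factor -> c | c b c

Nullable nonterminals: {Term}.
ε ∉ L(G), so no ε-production is kept.
For each production, add variants omitting each subset of nullable occurrences: Term → Expr Factor Term gives Expr Factor Term | Expr Factor.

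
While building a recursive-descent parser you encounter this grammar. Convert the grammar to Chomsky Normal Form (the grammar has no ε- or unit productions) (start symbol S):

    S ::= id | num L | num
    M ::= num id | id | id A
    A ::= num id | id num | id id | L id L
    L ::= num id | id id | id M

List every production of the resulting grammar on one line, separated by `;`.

S ::= id | X1 L | num; M ::= X1 X2 | id | X2 A; A ::= X1 X2 | X2 X1 | X2 X2 | L Y1; L ::= X1 X2 | X2 X2 | X2 M; X1 ::= num; X2 ::= id; Y1 ::= X2 L

Introduce a nonterminal for each terminal appearing in a rule of length ≥ 2: X1 → num, X2 → id.
Binarize each right-hand side of length ≥ 3 by chaining fresh nonterminals (Y1, Y2, …): affected rules were A → L X2 L.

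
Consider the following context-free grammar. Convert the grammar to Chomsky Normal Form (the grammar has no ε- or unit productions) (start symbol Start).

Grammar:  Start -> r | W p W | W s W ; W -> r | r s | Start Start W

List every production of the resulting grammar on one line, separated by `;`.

Start -> r | W Y1 | W Y2; W -> r | X3 X2 | Start Y3; X1 -> p; X2 -> s; X3 -> r; Y1 -> X1 W; Y2 -> X2 W; Y3 -> Start W

Introduce a nonterminal for each terminal appearing in a rule of length ≥ 2: X1 → p, X2 → s, X3 → r.
Binarize each right-hand side of length ≥ 3 by chaining fresh nonterminals (Y1, Y2, …): affected rules were Start → W X1 W; Start → W X2 W; W → Start Start W.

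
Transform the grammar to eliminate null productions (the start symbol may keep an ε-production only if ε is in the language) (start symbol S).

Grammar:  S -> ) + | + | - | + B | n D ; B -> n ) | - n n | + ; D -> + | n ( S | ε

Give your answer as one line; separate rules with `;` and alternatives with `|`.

Nullable set = {D}.
ε ∉ L(G), so no ε-production is kept.
Add the nullable-subset variants: S → n D gives n D | n.

S -> ) + | + | - | + B | n D | n; B -> n ) | - n n | +; D -> + | n ( S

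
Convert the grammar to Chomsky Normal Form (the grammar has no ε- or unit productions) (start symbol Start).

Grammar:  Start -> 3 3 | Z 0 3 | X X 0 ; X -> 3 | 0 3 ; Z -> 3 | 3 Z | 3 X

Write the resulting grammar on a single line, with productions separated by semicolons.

Introduce a nonterminal for each terminal appearing in a rule of length ≥ 2: X1 → 3, X2 → 0.
Binarize each right-hand side of length ≥ 3 by chaining fresh nonterminals (Y1, Y2, …): affected rules were Start → Z X2 X1; Start → X X X2.

Start -> X1 X1 | Z Y1 | X Y2; X -> 3 | X2 X1; Z -> 3 | X1 Z | X1 X; X1 -> 3; X2 -> 0; Y1 -> X2 X1; Y2 -> X X2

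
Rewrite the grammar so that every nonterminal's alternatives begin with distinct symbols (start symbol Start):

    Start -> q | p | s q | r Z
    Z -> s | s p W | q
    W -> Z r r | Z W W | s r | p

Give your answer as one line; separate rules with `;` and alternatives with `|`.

Start -> q | p | s q | r Z; Z -> q | s Z1; W -> s r | p | Z W1; Z1 -> ε | p W; W1 -> r r | W W

Z has alternatives sharing prefix 's': factor to Z → s Z1 with Z1 → ε | p W.
W has alternatives sharing prefix 'Z': factor to W → Z W1 with W1 → r r | W W.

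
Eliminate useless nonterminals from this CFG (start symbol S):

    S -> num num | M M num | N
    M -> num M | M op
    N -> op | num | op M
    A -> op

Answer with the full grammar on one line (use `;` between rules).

S -> num num | N; N -> op | num

Generating nonterminals: {A, N, S}.
Reachable from S after that: {N, S}.
Removed useless symbols: {A, M} and every production mentioning them.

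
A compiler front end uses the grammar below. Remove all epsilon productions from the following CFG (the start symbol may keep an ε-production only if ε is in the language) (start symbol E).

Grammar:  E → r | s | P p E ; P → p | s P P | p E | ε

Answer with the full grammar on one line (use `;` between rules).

E → r | s | P p E | p E; P → p | s P P | s P | s | p E

Nullable set = {P}.
ε ∉ L(G), so no ε-production is kept.
For each production, add variants omitting each subset of nullable occurrences: E → P p E gives P p E | p E. P → s P P gives s P P | s P | s.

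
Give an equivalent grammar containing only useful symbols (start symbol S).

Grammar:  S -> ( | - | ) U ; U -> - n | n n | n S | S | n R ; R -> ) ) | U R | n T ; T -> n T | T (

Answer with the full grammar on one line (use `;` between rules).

Generating nonterminals: {R, S, U}.
Reachable from S after that: {R, S, U}.
Removed useless symbols: {T} and every production mentioning them.

S -> ( | - | ) U; U -> - n | n n | n S | S | n R; R -> ) ) | U R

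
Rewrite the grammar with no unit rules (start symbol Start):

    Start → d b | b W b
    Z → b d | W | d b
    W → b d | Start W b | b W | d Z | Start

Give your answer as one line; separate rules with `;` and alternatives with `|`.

Unit pairs: W ⇒* {Start}; Z ⇒* {Start, W}.
For each unit pair (A, B), copy every non-unit production of B to A, then drop all unit productions.

Start → d b | b W b; Z → b d | d b | b W b | Start W b | b W | d Z; W → d b | b W b | b d | Start W b | b W | d Z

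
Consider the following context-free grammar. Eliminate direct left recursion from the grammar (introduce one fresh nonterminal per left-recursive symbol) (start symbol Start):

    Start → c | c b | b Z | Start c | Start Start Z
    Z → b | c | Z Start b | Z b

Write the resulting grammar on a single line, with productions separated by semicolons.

Directly left-recursive nonterminals: Start, Z.
For Start: α = {c, Start Z}, β = {c, c b, b Z}. Rewrite as Start → β Start1 and Start1 → α Start1 | ε.
For Z: α = {Start b, b}, β = {b, c}. Rewrite as Z → β Z1 and Z1 → α Z1 | ε.

Start → c Start1 | c b Start1 | b Z Start1; Z → b Z1 | c Z1; Start1 → c Start1 | Start Z Start1 | epsilon; Z1 → Start b Z1 | b Z1 | epsilon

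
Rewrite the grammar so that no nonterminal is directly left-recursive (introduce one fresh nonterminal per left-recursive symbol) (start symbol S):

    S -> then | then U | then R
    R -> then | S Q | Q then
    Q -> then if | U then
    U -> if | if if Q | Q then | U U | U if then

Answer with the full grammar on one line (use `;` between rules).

S -> then | then U | then R; R -> then | S Q | Q then; Q -> then if | U then; U -> if U' | if if Q U' | Q then U'; U' -> U U' | if then U' | ε

Left recursion appears on U.
For U: α = {U, if then}, β = {if, if if Q, Q then}. Rewrite as U → β U' and U' → α U' | ε.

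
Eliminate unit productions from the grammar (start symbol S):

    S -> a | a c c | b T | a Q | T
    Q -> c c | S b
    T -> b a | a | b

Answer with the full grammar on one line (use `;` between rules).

Unit pairs: S ⇒* {T}.
Replace each nonterminal's rules with the union of the non-unit rules of every nonterminal it unit-derives.

S -> a | a c c | b T | a Q | b a | b; Q -> c c | S b; T -> b a | a | b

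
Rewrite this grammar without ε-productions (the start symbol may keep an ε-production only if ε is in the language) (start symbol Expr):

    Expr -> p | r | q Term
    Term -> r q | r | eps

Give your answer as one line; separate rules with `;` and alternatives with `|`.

Expr -> p | r | q Term | q; Term -> r q | r

Nullable set = {Term}.
ε ∉ L(G), so no ε-production is kept.
Expand every rule over subsets of its nullable positions: Expr → q Term gives q Term | q.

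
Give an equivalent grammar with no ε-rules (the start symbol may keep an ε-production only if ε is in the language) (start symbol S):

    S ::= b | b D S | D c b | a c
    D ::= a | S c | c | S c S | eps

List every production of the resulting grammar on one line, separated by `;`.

S ::= b | b D S | b S | D c b | c b | a c; D ::= a | S c | c | S c S

The nullable symbols are {D}.
ε ∉ L(G), so no ε-production is kept.
Expand every rule over subsets of its nullable positions: S → b D S gives b D S | b S. S → D c b gives D c b | c b.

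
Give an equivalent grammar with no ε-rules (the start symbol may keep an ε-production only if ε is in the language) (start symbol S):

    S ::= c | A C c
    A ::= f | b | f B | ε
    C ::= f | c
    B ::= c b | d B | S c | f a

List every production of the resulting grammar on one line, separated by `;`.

S ::= c | A C c | C c; A ::= f | b | f B; C ::= f | c; B ::= c b | d B | S c | f a

Nullable nonterminals: {A}.
ε ∉ L(G), so no ε-production is kept.
Add the nullable-subset variants: S → A C c gives A C c | C c.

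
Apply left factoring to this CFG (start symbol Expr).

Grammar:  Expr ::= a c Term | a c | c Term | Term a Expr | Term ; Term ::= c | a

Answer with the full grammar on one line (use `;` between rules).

Expr ::= c Term | a c Expr1 | Term Expr2; Term ::= c | a; Expr1 ::= Term | ε; Expr2 ::= a Expr | ε

Expr has alternatives sharing prefix 'a c': factor to Expr → a c Expr1 with Expr1 → Term | ε.
Expr has alternatives sharing prefix 'Term': factor to Expr → Term Expr2 with Expr2 → a Expr | ε.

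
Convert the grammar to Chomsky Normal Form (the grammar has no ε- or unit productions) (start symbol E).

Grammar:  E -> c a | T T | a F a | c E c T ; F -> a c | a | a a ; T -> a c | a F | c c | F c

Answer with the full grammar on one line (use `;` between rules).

E -> X1 X2 | T T | X2 Y1 | X1 Y2; F -> X2 X1 | a | X2 X2; T -> X2 X1 | X2 F | X1 X1 | F X1; X1 -> c; X2 -> a; Y1 -> F X2; Y2 -> E Y3; Y3 -> X1 T

Introduce a nonterminal for each terminal appearing in a rule of length ≥ 2: X1 → c, X2 → a.
Binarize each right-hand side of length ≥ 3 by chaining fresh nonterminals (Y1, Y2, …): affected rules were E → X2 F X2; E → X1 E X1 T.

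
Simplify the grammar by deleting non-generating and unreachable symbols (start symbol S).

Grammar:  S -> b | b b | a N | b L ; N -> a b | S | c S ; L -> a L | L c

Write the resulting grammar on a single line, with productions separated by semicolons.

Generating nonterminals: {N, S}.
Reachable from S after that: {N, S}.
Removed useless symbols: {L} and every production mentioning them.

S -> b | b b | a N; N -> a b | S | c S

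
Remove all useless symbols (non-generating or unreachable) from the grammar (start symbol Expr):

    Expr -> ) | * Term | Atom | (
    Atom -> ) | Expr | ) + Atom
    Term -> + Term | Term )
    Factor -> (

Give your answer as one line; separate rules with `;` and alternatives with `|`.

Expr -> ) | Atom | (; Atom -> ) | Expr | ) + Atom

Generating nonterminals: {Atom, Expr, Factor}.
Reachable from Expr after that: {Atom, Expr}.
Removed useless symbols: {Factor, Term} and every production mentioning them.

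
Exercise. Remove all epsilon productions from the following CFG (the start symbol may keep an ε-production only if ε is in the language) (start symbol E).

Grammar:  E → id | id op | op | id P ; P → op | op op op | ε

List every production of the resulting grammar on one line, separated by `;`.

The nullable symbols are {P}.
ε ∉ L(G), so no ε-production is kept.

E → id | id op | op | id P; P → op | op op op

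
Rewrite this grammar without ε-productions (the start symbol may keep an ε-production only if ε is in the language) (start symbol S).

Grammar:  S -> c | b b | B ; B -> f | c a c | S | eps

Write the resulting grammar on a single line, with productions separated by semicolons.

The nullable symbols are {B, S}.
ε ∈ L(G) since S is nullable, so keep S → ε.

S -> c | b b | B | eps; B -> f | c a c | S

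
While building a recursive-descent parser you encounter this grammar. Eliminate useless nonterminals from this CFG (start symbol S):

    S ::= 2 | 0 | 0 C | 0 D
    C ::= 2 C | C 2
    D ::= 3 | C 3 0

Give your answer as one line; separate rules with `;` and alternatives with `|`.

Generating nonterminals: {D, S}.
Reachable from S after that: {D, S}.
Removed useless symbols: {C} and every production mentioning them.

S ::= 2 | 0 | 0 D; D ::= 3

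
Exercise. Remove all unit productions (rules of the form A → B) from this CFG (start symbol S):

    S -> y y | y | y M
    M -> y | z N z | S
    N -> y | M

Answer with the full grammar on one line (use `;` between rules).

Unit pairs: M ⇒* {S}; N ⇒* {M, S}.
For each unit pair (A, B), copy every non-unit production of B to A, then drop all unit productions.

S -> y y | y | y M; M -> y y | y | y M | z N z; N -> y y | y | y M | z N z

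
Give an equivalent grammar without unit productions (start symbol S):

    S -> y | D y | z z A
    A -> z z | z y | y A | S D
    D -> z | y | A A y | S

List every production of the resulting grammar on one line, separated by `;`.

S -> y | D y | z z A; A -> z z | z y | y A | S D; D -> y | D y | z z A | z | A A y

Unit pairs: D ⇒* {S}.
For every A with A ⇒* B via unit rules, add B's non-unit alternatives to A; then delete every rule of the form X → Y.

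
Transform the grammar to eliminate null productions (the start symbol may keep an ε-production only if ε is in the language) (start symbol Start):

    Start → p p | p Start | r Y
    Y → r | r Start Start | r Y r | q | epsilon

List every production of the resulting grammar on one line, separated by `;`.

Start → p p | p Start | r Y | r; Y → r | r Start Start | r Y r | r r | q

Nullable nonterminals: {Y}.
ε ∉ L(G), so no ε-production is kept.
Expand every rule over subsets of its nullable positions: Start → r Y gives r Y | r. Y → r Y r gives r Y r | r r.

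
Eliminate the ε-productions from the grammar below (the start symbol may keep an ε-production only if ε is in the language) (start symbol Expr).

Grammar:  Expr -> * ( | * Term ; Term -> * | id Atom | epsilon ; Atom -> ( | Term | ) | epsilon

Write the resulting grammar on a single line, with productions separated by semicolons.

Expr -> * ( | * Term | *; Term -> * | id Atom | id; Atom -> ( | Term | )

Nullable set = {Atom, Term}.
ε ∉ L(G), so no ε-production is kept.
Add the nullable-subset variants: Expr → * Term gives * Term | *. Term → id Atom gives id Atom | id.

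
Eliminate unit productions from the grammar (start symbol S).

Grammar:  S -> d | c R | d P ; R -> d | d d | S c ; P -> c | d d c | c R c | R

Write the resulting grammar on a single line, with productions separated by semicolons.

Unit pairs: P ⇒* {R}.
Replace each nonterminal's rules with the union of the non-unit rules of every nonterminal it unit-derives.

S -> d | c R | d P; R -> d | d d | S c; P -> c | d d c | c R c | d | d d | S c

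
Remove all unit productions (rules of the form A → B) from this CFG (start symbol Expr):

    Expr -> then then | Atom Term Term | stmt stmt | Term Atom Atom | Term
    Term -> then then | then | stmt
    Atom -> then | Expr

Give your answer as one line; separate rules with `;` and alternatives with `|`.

Expr -> then then | then | stmt | Atom Term Term | stmt stmt | Term Atom Atom; Term -> then then | then | stmt; Atom -> then then | then | stmt | Atom Term Term | stmt stmt | Term Atom Atom

Unit pairs: Atom ⇒* {Expr, Term}; Expr ⇒* {Term}.
Replace each nonterminal's rules with the union of the non-unit rules of every nonterminal it unit-derives.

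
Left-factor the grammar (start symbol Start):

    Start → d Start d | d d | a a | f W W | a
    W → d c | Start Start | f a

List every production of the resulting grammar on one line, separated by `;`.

Start has alternatives sharing prefix 'd': factor to Start → d Start1 with Start1 → Start d | d.
Start has alternatives sharing prefix 'a': factor to Start → a Start2 with Start2 → a | ε.

Start → f W W | d Start1 | a Start2; W → d c | Start Start | f a; Start1 → Start d | d; Start2 → a | epsilon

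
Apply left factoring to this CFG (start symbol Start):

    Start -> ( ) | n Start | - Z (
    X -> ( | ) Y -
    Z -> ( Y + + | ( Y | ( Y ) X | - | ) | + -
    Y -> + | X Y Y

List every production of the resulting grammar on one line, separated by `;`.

Z has alternatives sharing prefix '( Y': factor to Z → ( Y Z1 with Z1 → + + | ε | ) X.

Start -> ( ) | n Start | - Z (; X -> ( | ) Y -; Z -> - | ) | + - | ( Y Z1; Y -> + | X Y Y; Z1 -> + + | ε | ) X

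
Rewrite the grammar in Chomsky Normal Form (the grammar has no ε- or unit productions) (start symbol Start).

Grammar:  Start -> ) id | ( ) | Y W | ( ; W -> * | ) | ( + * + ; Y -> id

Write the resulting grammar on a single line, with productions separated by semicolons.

Introduce a nonterminal for each terminal appearing in a rule of length ≥ 2: X1 → ), X2 → id, X3 → (, X4 → +, X5 → *.
Binarize each right-hand side of length ≥ 3 by chaining fresh nonterminals (Y1, Y2, …): affected rules were W → X3 X4 X5 X4.

Start -> X1 X2 | X3 X1 | Y W | (; W -> * | ) | X3 Y1; Y -> id; X1 -> ); X2 -> id; X3 -> (; X4 -> +; X5 -> *; Y1 -> X4 Y2; Y2 -> X5 X4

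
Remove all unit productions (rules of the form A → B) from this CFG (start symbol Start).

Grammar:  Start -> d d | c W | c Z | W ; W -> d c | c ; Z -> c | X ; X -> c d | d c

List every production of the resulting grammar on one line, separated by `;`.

Start -> d d | c W | c Z | d c | c; W -> d c | c; Z -> c | c d | d c; X -> c d | d c

Unit pairs: Start ⇒* {W}; Z ⇒* {X}.
Replace each nonterminal's rules with the union of the non-unit rules of every nonterminal it unit-derives.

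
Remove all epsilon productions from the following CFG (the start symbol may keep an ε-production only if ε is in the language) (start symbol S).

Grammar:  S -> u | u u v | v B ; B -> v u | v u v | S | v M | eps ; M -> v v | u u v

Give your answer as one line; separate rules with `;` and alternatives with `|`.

S -> u | u u v | v B | v; B -> v u | v u v | S | v M; M -> v v | u u v

Nullable nonterminals: {B}.
ε ∉ L(G), so no ε-production is kept.
Add the nullable-subset variants: S → v B gives v B | v.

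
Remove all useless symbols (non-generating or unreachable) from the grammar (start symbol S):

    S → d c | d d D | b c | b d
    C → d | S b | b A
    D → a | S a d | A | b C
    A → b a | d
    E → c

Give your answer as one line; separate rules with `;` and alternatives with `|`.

S → d c | d d D | b c | b d; C → d | S b | b A; D → a | S a d | A | b C; A → b a | d

Generating nonterminals: {A, C, D, E, S}.
Reachable from S after that: {A, C, D, S}.
Removed useless symbols: {E} and every production mentioning them.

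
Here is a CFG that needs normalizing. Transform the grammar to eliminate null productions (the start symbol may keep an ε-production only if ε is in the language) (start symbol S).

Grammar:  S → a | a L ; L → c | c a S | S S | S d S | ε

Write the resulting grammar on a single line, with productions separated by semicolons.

The nullable symbols are {L}.
ε ∉ L(G), so no ε-production is kept.

S → a | a L; L → c | c a S | S S | S d S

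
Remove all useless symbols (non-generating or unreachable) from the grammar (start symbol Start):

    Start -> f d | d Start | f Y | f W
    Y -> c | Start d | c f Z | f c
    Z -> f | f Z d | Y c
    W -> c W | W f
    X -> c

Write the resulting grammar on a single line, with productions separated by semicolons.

Generating nonterminals: {Start, X, Y, Z}.
Reachable from Start after that: {Start, Y, Z}.
Removed useless symbols: {W, X} and every production mentioning them.

Start -> f d | d Start | f Y; Y -> c | Start d | c f Z | f c; Z -> f | f Z d | Y c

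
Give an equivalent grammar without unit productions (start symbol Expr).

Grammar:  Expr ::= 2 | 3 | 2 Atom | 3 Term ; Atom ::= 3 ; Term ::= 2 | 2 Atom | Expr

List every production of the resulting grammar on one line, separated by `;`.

Expr ::= 2 | 3 | 2 Atom | 3 Term; Atom ::= 3; Term ::= 2 | 2 Atom | 3 | 3 Term

Unit pairs: Term ⇒* {Expr}.
For every A with A ⇒* B via unit rules, add B's non-unit alternatives to A; then delete every rule of the form X → Y.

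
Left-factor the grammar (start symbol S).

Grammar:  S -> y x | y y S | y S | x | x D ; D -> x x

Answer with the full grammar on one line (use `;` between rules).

S has alternatives sharing prefix 'y': factor to S → y S' with S' → x | y S | S.
S has alternatives sharing prefix 'x': factor to S → x S'' with S'' → ε | D.

S -> y S' | x S''; D -> x x; S' -> x | y S | S; S'' -> epsilon | D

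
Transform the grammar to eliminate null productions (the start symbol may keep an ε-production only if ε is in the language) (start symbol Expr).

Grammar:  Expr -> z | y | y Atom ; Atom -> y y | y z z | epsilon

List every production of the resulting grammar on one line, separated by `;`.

Nullable nonterminals: {Atom}.
ε ∉ L(G), so no ε-production is kept.

Expr -> z | y | y Atom; Atom -> y y | y z z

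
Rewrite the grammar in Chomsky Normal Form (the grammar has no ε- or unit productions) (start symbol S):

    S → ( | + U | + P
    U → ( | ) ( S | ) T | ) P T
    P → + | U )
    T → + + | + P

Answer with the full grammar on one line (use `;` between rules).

S → ( | X1 U | X1 P; U → ( | X2 Y1 | X2 T | X2 Y2; P → + | U X2; T → X1 X1 | X1 P; X1 → +; X2 → ); X3 → (; Y1 → X3 S; Y2 → P T

Introduce a nonterminal for each terminal appearing in a rule of length ≥ 2: X1 → +, X2 → ), X3 → (.
Binarize each right-hand side of length ≥ 3 by chaining fresh nonterminals (Y1, Y2, …): affected rules were U → X2 X3 S; U → X2 P T.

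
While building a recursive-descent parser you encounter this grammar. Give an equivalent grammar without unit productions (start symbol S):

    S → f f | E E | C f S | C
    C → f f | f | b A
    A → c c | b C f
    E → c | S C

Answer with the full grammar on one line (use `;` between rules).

Unit pairs: S ⇒* {C}.
Replace each nonterminal's rules with the union of the non-unit rules of every nonterminal it unit-derives.

S → f f | f | b A | E E | C f S; C → f f | f | b A; A → c c | b C f; E → c | S C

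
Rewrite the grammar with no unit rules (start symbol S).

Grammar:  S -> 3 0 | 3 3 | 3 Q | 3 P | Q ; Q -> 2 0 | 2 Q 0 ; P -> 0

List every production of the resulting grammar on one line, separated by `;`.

S -> 3 0 | 3 3 | 3 Q | 3 P | 2 0 | 2 Q 0; Q -> 2 0 | 2 Q 0; P -> 0

Unit pairs: S ⇒* {Q}.
Replace each nonterminal's rules with the union of the non-unit rules of every nonterminal it unit-derives.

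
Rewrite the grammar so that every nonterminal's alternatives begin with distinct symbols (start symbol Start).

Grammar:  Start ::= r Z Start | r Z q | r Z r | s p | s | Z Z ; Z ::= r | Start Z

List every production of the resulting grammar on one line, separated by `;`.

Start ::= Z Z | r Z Start1 | s Start2; Z ::= r | Start Z; Start1 ::= Start | q | r; Start2 ::= p | eps

Start has alternatives sharing prefix 'r Z': factor to Start → r Z Start1 with Start1 → Start | q | r.
Start has alternatives sharing prefix 's': factor to Start → s Start2 with Start2 → p | ε.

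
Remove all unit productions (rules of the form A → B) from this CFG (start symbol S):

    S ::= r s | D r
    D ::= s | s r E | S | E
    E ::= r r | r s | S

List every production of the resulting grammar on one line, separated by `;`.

S ::= r s | D r; D ::= r s | D r | r r | s | s r E; E ::= r r | r s | D r

Unit pairs: D ⇒* {E, S}; E ⇒* {S}.
For each unit pair (A, B), copy every non-unit production of B to A, then drop all unit productions.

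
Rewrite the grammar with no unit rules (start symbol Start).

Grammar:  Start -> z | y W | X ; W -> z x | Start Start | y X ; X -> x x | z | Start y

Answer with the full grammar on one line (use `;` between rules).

Start -> z | y W | x x | Start y; W -> z x | Start Start | y X; X -> x x | z | Start y

Unit pairs: Start ⇒* {X}.
For each unit pair (A, B), copy every non-unit production of B to A, then drop all unit productions.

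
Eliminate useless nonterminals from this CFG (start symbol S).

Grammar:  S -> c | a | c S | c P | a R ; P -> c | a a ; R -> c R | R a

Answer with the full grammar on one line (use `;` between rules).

S -> c | a | c S | c P; P -> c | a a

Generating nonterminals: {P, S}.
Reachable from S after that: {P, S}.
Removed useless symbols: {R} and every production mentioning them.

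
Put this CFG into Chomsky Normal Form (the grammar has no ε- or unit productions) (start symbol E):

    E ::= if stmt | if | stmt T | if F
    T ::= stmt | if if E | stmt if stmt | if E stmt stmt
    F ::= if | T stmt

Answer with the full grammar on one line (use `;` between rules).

E ::= X1 X2 | if | X2 T | X1 F; T ::= stmt | X1 Y1 | X2 Y2 | X1 Y3; F ::= if | T X2; X1 ::= if; X2 ::= stmt; Y1 ::= X1 E; Y2 ::= X1 X2; Y3 ::= E Y4; Y4 ::= X2 X2

Introduce a nonterminal for each terminal appearing in a rule of length ≥ 2: X1 → if, X2 → stmt.
Binarize each right-hand side of length ≥ 3 by chaining fresh nonterminals (Y1, Y2, …): affected rules were T → X1 X1 E; T → X2 X1 X2; T → X1 E X2 X2.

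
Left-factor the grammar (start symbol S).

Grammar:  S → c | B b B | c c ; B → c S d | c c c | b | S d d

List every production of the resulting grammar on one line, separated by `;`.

S → B b B | c S'; B → b | S d d | c B'; S' → ε | c; B' → S d | c c

S has alternatives sharing prefix 'c': factor to S → c S' with S' → ε | c.
B has alternatives sharing prefix 'c': factor to B → c B' with B' → S d | c c.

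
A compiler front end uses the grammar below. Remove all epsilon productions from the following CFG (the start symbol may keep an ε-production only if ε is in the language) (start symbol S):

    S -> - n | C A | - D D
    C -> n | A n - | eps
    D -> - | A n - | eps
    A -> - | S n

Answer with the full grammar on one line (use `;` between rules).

S -> - n | C A | A | - D D | - D | -; C -> n | A n -; D -> - | A n -; A -> - | S n

Nullable nonterminals: {C, D}.
ε ∉ L(G), so no ε-production is kept.
For each production, add variants omitting each subset of nullable occurrences: S → C A gives C A | A. S → - D D gives - D D | - D | -.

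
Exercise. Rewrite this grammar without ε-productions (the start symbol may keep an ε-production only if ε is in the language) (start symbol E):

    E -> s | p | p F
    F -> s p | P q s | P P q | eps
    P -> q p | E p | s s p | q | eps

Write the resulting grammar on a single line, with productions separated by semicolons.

E -> s | p | p F; F -> s p | P q s | q s | P P q | P q | q; P -> q p | E p | s s p | q

Nullable nonterminals: {F, P}.
ε ∉ L(G), so no ε-production is kept.
Add the nullable-subset variants: F → P q s gives P q s | q s. F → P P q gives P P q | P q | q.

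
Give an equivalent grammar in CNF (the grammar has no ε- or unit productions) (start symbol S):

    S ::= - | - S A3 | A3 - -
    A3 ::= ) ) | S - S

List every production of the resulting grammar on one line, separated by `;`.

Introduce a nonterminal for each terminal appearing in a rule of length ≥ 2: X1 → -, X2 → ).
Binarize each right-hand side of length ≥ 3 by chaining fresh nonterminals (Y1, Y2, …): affected rules were S → X1 S A3; S → A3 X1 X1; A3 → S X1 S.

S ::= - | X1 Y1 | A3 Y2; A3 ::= X2 X2 | S Y3; X1 ::= -; X2 ::= ); Y1 ::= S A3; Y2 ::= X1 X1; Y3 ::= X1 S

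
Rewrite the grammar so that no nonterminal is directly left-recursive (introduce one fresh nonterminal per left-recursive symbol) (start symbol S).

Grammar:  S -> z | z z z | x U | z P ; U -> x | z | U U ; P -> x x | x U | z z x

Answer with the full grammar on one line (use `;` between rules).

Directly left-recursive nonterminal: U.
For U: α = {U}, β = {x, z}. Rewrite as U → β U' and U' → α U' | ε.

S -> z | z z z | x U | z P; U -> x U' | z U'; P -> x x | x U | z z x; U' -> U U' | ε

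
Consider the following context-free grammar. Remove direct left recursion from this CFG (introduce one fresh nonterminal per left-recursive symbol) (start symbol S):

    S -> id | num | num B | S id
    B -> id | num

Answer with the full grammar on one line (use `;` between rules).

Directly left-recursive nonterminal: S.
For S: α = {id}, β = {id, num, num B}. Rewrite as S → β S' and S' → α S' | ε.

S -> id S' | num S' | num B S'; B -> id | num; S' -> id S' | ε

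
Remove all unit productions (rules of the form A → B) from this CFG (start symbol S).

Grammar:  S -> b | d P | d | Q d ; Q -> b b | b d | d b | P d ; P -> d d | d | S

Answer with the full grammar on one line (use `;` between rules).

Unit pairs: P ⇒* {S}.
For every A with A ⇒* B via unit rules, add B's non-unit alternatives to A; then delete every rule of the form X → Y.

S -> b | d P | d | Q d; Q -> b b | b d | d b | P d; P -> b | d P | d | Q d | d d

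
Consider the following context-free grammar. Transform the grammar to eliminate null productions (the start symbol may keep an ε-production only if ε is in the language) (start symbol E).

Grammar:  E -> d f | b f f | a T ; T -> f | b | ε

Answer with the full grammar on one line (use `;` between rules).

Nullable set = {T}.
ε ∉ L(G), so no ε-production is kept.
Add the nullable-subset variants: E → a T gives a T | a.

E -> d f | b f f | a T | a; T -> f | b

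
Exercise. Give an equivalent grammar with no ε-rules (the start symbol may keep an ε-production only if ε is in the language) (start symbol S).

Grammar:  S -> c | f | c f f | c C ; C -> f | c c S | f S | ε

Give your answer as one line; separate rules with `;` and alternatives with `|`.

Nullable set = {C}.
ε ∉ L(G), so no ε-production is kept.

S -> c | f | c f f | c C; C -> f | c c S | f S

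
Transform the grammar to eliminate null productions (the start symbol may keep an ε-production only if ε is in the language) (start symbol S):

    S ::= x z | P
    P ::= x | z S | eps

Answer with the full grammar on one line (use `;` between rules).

Nullable set = {P, S}.
ε ∈ L(G) since S is nullable, so keep S → ε.
For each production, add variants omitting each subset of nullable occurrences: P → z S gives z S | z.

S ::= x z | P | ε; P ::= x | z S | z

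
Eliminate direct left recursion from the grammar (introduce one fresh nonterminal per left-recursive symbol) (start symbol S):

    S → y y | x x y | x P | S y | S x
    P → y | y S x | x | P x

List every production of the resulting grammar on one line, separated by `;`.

S, P are directly left-recursive.
For S: α = {y, x}, β = {y y, x x y, x P}. Rewrite as S → β S' and S' → α S' | ε.
For P: α = {x}, β = {y, y S x, x}. Rewrite as P → β P' and P' → α P' | ε.

S → y y S' | x x y S' | x P S'; P → y P' | y S x P' | x P'; S' → y S' | x S' | ε; P' → x P' | ε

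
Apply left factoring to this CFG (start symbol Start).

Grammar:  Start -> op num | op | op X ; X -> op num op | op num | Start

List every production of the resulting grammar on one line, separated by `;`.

Start has alternatives sharing prefix 'op': factor to Start → op Start1 with Start1 → num | ε | X.
X has alternatives sharing prefix 'op num': factor to X → op num X1 with X1 → op | ε.

Start -> op Start1; X -> Start | op num X1; Start1 -> num | ε | X; X1 -> op | ε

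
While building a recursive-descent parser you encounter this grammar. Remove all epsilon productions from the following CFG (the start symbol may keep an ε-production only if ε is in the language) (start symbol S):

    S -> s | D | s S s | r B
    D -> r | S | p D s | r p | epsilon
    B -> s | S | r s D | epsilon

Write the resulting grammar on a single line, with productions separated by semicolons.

Nullable set = {B, D, S}.
ε ∈ L(G) since S is nullable, so keep S → ε.
Expand every rule over subsets of its nullable positions: S → s S s gives s S s | s s. S → r B gives r B | r. D → p D s gives p D s | p s. B → r s D gives r s D | r s.

S -> s | D | s S s | s s | r B | r | epsilon; D -> r | S | p D s | p s | r p; B -> s | S | r s D | r s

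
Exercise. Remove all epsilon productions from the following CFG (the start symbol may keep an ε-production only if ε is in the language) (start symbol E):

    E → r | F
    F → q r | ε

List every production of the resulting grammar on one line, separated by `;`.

E → r | F | ε; F → q r

Nullable nonterminals: {E, F}.
ε ∈ L(G) since E is nullable, so keep E → ε.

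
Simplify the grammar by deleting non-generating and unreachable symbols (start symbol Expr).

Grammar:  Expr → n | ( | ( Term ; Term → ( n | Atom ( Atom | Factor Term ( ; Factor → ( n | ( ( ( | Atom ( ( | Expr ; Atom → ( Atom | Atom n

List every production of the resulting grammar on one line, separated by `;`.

Expr → n | ( | ( Term; Term → ( n | Factor Term (; Factor → ( n | ( ( ( | Expr

Generating nonterminals: {Expr, Factor, Term}.
Reachable from Expr after that: {Expr, Factor, Term}.
Removed useless symbols: {Atom} and every production mentioning them.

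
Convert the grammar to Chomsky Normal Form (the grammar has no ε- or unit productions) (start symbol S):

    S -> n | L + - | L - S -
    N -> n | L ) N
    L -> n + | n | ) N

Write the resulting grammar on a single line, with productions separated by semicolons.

Introduce a nonterminal for each terminal appearing in a rule of length ≥ 2: X1 → +, X2 → -, X3 → ), X4 → n.
Binarize each right-hand side of length ≥ 3 by chaining fresh nonterminals (Y1, Y2, …): affected rules were S → L X1 X2; S → L X2 S X2; N → L X3 N.

S -> n | L Y1 | L Y2; N -> n | L Y4; L -> X4 X1 | n | X3 N; X1 -> +; X2 -> -; X3 -> ); X4 -> n; Y1 -> X1 X2; Y2 -> X2 Y3; Y3 -> S X2; Y4 -> X3 N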